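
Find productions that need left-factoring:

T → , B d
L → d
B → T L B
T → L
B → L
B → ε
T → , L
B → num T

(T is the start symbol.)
Left-factoring is needed when two productions for the same non-terminal
share a common prefix on the right-hand side.

Productions for T:
  T → , B d
  T → L
  T → , L
Productions for B:
  B → T L B
  B → L
  B → ε
  B → num T

Found common prefix ',' in productions for T

Answer: Yes, T has productions with common prefix ','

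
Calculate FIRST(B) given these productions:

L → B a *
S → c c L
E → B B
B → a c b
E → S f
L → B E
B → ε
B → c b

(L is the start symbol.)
To compute FIRST(B), examine every production with B on the left-hand side, reading each right-hand side left to right until a non-nullable symbol is reached.

From B → a c b:
  - a is a terminal: add 'a' and stop
From B → ε:
  - ε-production, so ε ∈ FIRST(B)
From B → c b:
  - c is a terminal: add 'c' and stop

Collecting: FIRST(B) = { 'a', 'c', ε }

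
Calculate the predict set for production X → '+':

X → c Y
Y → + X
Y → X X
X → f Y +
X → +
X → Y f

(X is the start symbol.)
PREDICT(X → '+') = (FIRST(RHS) \ {ε}) ∪ (FOLLOW(X) if ε ∈ FIRST(RHS), i.e. RHS ⇒* ε)
FIRST('+') = { '+' }
ε ∉ FIRST('+'), so FOLLOW(X) is not added.
PREDICT(X → '+') = { '+' }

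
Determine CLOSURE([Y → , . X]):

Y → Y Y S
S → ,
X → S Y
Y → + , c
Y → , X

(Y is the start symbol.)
{ [S → . ,], [X → . S Y], [Y → , . X] }

Start with: [Y → , . X]
  [Y → , . X] has the dot before X: add [X → . S Y]
  [X → . S Y] has the dot before S: add [S → . ,]
No further items can be added.

CLOSURE = { [S → . ,], [X → . S Y], [Y → , . X] }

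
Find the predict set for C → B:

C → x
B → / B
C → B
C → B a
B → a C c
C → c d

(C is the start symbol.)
PREDICT(C → B) = (FIRST(RHS) \ {ε}) ∪ (FOLLOW(C) if ε ∈ FIRST(RHS), i.e. RHS ⇒* ε)
FIRST(B) = { '/', 'a' }
FIRST(B) = { '/', 'a' }
ε ∉ FIRST(B), so FOLLOW(C) is not added.
PREDICT(C → B) = { '/', 'a' }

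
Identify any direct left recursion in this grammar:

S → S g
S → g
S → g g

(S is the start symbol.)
Yes, S is left-recursive

Direct left recursion occurs when N → N α for some non-terminal N (the right-hand side begins with the left-hand side itself).

S → S g: LEFT RECURSIVE (starts with S)
S → g: starts with g
S → g g: starts with g

The grammar has direct left recursion on: S.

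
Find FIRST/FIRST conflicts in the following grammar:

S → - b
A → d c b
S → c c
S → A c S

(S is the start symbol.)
No FIRST/FIRST conflicts.

A FIRST/FIRST conflict occurs when two productions N → α and N → β for the same non-terminal have FIRST(α) ∩ FIRST(β) ≠ ∅ (with ε ∈ FIRST of a nullable right-hand side, so two nullable alternatives also conflict).

FIRST sets of the non-terminals at (or reachable through a nullable prefix from) the front of some alternative:
  FIRST(A) = { 'd' }

Productions for S:
  S → - b: FIRST = { '-' }
  S → c c: FIRST = { 'c' }
  S → A c S: FIRST = { 'd' }
A has only one production, so no FIRST/FIRST conflict is possible there.

All alternatives of each non-terminal have pairwise disjoint FIRST sets.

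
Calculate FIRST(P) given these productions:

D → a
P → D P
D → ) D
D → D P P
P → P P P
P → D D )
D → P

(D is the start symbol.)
{ ')', 'a' }

To compute FIRST(P), examine every production with P on the left-hand side, reading each right-hand side left to right until a non-nullable symbol is reached.

FIRST sets of the other non-terminals involved (by the same procedure, iterated to a fixed point):
  FIRST(D) = { ')', 'a' }

From P → D P:
  - D is a non-terminal: add FIRST(D) \ {ε} = { ')', 'a' }
    D is not nullable, so stop
From P → P P P:
  - P is the symbol being defined: contributes nothing new
    P is not nullable, so stop
From P → D D ):
  - D is a non-terminal: add FIRST(D) \ {ε} = { ')', 'a' }
    D is not nullable, so stop

Collecting: FIRST(P) = { ')', 'a' }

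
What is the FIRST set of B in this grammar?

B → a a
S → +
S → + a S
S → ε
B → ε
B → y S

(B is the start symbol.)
{ 'a', 'y', ε }

To compute FIRST(B), examine every production with B on the left-hand side, reading each right-hand side left to right until a non-nullable symbol is reached.

From B → a a:
  - a is a terminal: add 'a' and stop
From B → ε:
  - ε-production, so ε ∈ FIRST(B)
From B → y S:
  - y is a terminal: add 'y' and stop

Collecting: FIRST(B) = { 'a', 'y', ε }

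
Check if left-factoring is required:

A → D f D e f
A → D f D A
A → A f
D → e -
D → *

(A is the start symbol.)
Yes, A has productions with common prefix 'D f D'

Left-factoring is needed when two productions for the same non-terminal
share a common prefix on the right-hand side.

Productions for A:
  A → D f D e f
  A → D f D A
  A → A f
Productions for D:
  D → e -
  D → *

Found common prefix 'D f D' in productions for A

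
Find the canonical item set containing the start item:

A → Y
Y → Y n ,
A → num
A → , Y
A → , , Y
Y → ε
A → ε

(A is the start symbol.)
{ [A → . , , Y], [A → . , Y], [A → . Y], [A → . num], [A → .], [A' → . A], [Y → . Y n ,], [Y → .] }

First, augment the grammar with A' → A
I₀ = CLOSURE({ [A' → . A] }):
  [A' → . A] has the dot before A: add [A → . Y], [A → . num], [A → . , Y], [A → . , , Y], [A → .]
  [A → . Y] has the dot before Y: add [Y → . Y n ,], [Y → .]
No further items can be added.

I₀ = { [A → . , , Y], [A → . , Y], [A → . Y], [A → . num], [A → .], [A' → . A], [Y → . Y n ,], [Y → .] }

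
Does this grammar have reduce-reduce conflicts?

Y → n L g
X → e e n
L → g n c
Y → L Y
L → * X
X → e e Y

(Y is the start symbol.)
Augment with Y' → Y and build the canonical LR(0) collection (I0 = CLOSURE({[Y' → . Y]}), then GOTO on every symbol after a dot until no new states appear). It has 16 states:
  I0: { [L → . * X], [L → . g n c], [Y → . L Y], [Y → . n L g], [Y' → . Y] }  — shift
  I1: { [L → * . X], [X → . e e Y], [X → . e e n] }  — shift
  I2: { [L → . * X], [L → . g n c], [Y → . L Y], [Y → . n L g], [Y → L . Y] }  — shift
  I3: { [Y' → Y .] }  — accept
  I4: { [L → g . n c] }  — shift
  I5: { [L → . * X], [L → . g n c], [Y → n . L g] }  — shift
  I6: { [Y → n L . g] }  — shift
  I7: { [Y → n L g .] }  — reduce
  I8: { [L → g n . c] }  — shift
  I9: { [L → g n c .] }  — reduce
  I10: { [Y → L Y .] }  — reduce
  I11: { [L → * X .] }  — reduce
  I12: { [X → e . e Y], [X → e . e n] }  — shift
  I13: { [L → . * X], [L → . g n c], [X → e e . Y], [X → e e . n], [Y → . L Y], [Y → . n L g] }  — shift
  I14: { [X → e e Y .] }  — reduce
  I15: { [L → . * X], [L → . g n c], [X → e e n .], [Y → n . L g] }  — shift, reduce

No state contains more than one complete item.

Answer: No reduce-reduce conflicts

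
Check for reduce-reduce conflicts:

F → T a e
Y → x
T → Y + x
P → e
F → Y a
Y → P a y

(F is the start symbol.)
No reduce-reduce conflicts

A reduce-reduce conflict occurs when an LR(0) state has two complete items [A → α .] and [B → β .] — both call for a reduction, and with no lookahead the parser cannot choose between them.

Augment with F' → F and build the canonical LR(0) collection (I0 = CLOSURE({[F' → . F]}), then GOTO on every symbol after a dot until no new states appear). It has 14 states:
  I0: { [F → . T a e], [F → . Y a], [F' → . F], [P → . e], [T → . Y + x], [Y → . P a y], [Y → . x] }  — shift
  I1: { [F' → F .] }  — accept
  I2: { [Y → P . a y] }  — shift
  I3: { [F → T . a e] }  — shift
  I4: { [F → Y . a], [T → Y . + x] }  — shift
  I5: { [P → e .] }  — reduce
  I6: { [Y → x .] }  — reduce
  I7: { [T → Y + . x] }  — shift
  I8: { [F → Y a .] }  — reduce
  I9: { [T → Y + x .] }  — reduce
  I10: { [F → T a . e] }  — shift
  I11: { [F → T a e .] }  — reduce
  I12: { [Y → P a . y] }  — shift
  I13: { [Y → P a y .] }  — reduce

No state contains more than one complete item.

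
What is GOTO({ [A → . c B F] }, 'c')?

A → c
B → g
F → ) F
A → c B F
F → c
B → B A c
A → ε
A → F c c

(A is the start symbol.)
GOTO(I, 'c') = CLOSURE({ [A → αX.β] : [A → α.Xβ] ∈ I, X = 'c' })

Items with dot before 'c', with the dot advanced:
  [A → . c B F] → [A → c . B F]
Closure of the advanced items:
  [A → c . B F] has the dot before B: add [B → . g], [B → . B A c]

GOTO = { [A → c . B F], [B → . B A c], [B → . g] }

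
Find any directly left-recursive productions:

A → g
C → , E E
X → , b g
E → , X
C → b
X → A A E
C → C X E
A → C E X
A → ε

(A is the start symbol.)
Yes, C is left-recursive

A → g: starts with g
C → , E E: starts with ','
X → , b g: starts with ','
E → , X: starts with ','
C → b: starts with b
X → A A E: starts with A
C → C X E: LEFT RECURSIVE (starts with C)
A → C E X: starts with C
A → ε: starts with ε

The grammar has direct left recursion on: C.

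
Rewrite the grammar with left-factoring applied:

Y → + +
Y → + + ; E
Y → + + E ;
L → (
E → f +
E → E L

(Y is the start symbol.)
Y → + + Y'
Y' → ε
Y' → ; E
Y' → E ;
L → (
E → f +
E → E L

Left-factoring transforms A → αβ₁ | αβ₂ into A → αA' and A' → β₁ | β₂
(α is the longest common prefix among the alternatives). Repeat until
no nonterminal has two alternatives with a common prefix.

Round 1: Y has alternatives sharing prefix '+ +'. Introduce Y': Y → + + Y'
  Add: Y' → ε
  Add: Y' → ; E
  Add: Y' → E ;

No remaining common prefixes — done.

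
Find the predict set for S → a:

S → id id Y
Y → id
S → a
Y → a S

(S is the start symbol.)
{ 'a' }

PREDICT(S → a) = (FIRST(RHS) \ {ε}) ∪ (FOLLOW(S) if ε ∈ FIRST(RHS), i.e. RHS ⇒* ε)
FIRST(a) = { 'a' }
ε ∉ FIRST(a), so FOLLOW(S) is not added.
PREDICT(S → a) = { 'a' }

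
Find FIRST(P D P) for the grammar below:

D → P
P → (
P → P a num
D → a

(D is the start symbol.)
{ '(' }

FIRST sets of the non-terminals involved (from the grammar, by fixed-point iteration):
  FIRST(P) = { '(' }

To compute FIRST(P D P), process the symbols left to right:
Symbol P is a non-terminal. Add FIRST(P) \ {ε} = { '(' }
P is not nullable (ε ∉ FIRST(P)), so stop here.
FIRST(P D P) = { '(' }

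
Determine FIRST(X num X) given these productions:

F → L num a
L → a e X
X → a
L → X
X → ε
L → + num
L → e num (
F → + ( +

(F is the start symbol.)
FIRST sets of the non-terminals involved (from the grammar, by fixed-point iteration):
  FIRST(X) = { 'a', ε }

To compute FIRST(X num X), process the symbols left to right:
Symbol X is a non-terminal. Add FIRST(X) \ {ε} = { 'a' }
X is nullable (ε ∈ FIRST(X)), continue to the next symbol.
Symbol num is a terminal. Add 'num' and stop.
FIRST(X num X) = { 'a', 'num' }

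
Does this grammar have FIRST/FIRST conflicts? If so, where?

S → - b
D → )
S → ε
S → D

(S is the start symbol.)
No FIRST/FIRST conflicts.

A FIRST/FIRST conflict occurs when two productions N → α and N → β for the same non-terminal have FIRST(α) ∩ FIRST(β) ≠ ∅ (with ε ∈ FIRST of a nullable right-hand side, so two nullable alternatives also conflict).

FIRST sets of the non-terminals at (or reachable through a nullable prefix from) the front of some alternative:
  FIRST(D) = { ')' }

Productions for S:
  S → - b: FIRST = { '-' }
  S → ε: FIRST = { ε }
  S → D: FIRST = { ')' }
D has only one production, so no FIRST/FIRST conflict is possible there.

All alternatives of each non-terminal have pairwise disjoint FIRST sets.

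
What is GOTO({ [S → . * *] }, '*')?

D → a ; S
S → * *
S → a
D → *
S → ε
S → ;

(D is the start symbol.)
GOTO(I, '*') = CLOSURE({ [A → αX.β] : [A → α.Xβ] ∈ I, X = '*' })

Items with dot before '*', with the dot advanced:
  [S → . * *] → [S → * . *]
Closure adds nothing (no advanced item has the dot before a non-terminal).

GOTO = { [S → * . *] }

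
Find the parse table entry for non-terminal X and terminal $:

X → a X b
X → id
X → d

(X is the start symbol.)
To find M[X, $], we find productions for X where $ is in the predict set (PREDICT(N → α) = (FIRST(α) \ {ε}) ∪ (FOLLOW(N) if α ⇒* ε)).

X → a X b: PREDICT = { 'a' }
X → id: PREDICT = { 'id' }
X → d: PREDICT = { 'd' }

M[X, $] is empty (no production applies)

Answer: Empty (error entry)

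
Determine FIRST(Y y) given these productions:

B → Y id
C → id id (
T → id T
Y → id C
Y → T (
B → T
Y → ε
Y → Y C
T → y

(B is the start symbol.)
FIRST sets of the non-terminals involved (from the grammar, by fixed-point iteration):
  FIRST(Y) = { 'id', 'y', ε }

To compute FIRST(Y y), process the symbols left to right:
Symbol Y is a non-terminal. Add FIRST(Y) \ {ε} = { 'id', 'y' }
Y is nullable (ε ∈ FIRST(Y)), continue to the next symbol.
Symbol y is a terminal. Add 'y' and stop.
FIRST(Y y) = { 'id', 'y' }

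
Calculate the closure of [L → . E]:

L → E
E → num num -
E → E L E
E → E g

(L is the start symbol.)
To compute CLOSURE, for each item [A → α.Bβ] where B is a non-terminal, add [B → .γ] for all productions B → γ; repeat for the newly added items until nothing changes.

Start with: [L → . E]
  [L → . E] has the dot before E: add [E → . num num -], [E → . E L E], [E → . E g]
No further items can be added.

CLOSURE = { [E → . E L E], [E → . E g], [E → . num num -], [L → . E] }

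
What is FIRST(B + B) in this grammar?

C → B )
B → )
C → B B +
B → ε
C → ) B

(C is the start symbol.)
FIRST sets of the non-terminals involved (from the grammar, by fixed-point iteration):
  FIRST(B) = { ')', ε }

To compute FIRST(B + B), process the symbols left to right:
Symbol B is a non-terminal. Add FIRST(B) \ {ε} = { ')' }
B is nullable (ε ∈ FIRST(B)), continue to the next symbol.
Symbol + is a terminal. Add '+' and stop.
FIRST(B + B) = { ')', '+' }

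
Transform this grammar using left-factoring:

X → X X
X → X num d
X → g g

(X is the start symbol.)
Left-factoring transforms A → αβ₁ | αβ₂ into A → αA' and A' → β₁ | β₂
(α is the longest common prefix among the alternatives). Repeat until
no nonterminal has two alternatives with a common prefix.

Round 1: X has alternatives sharing prefix 'X'. Introduce X': X → X X'
  Add: X' → X
  Add: X' → num d

No remaining common prefixes — done.

Resulting grammar:
X → X X'
X' → X
X' → num d
X → g g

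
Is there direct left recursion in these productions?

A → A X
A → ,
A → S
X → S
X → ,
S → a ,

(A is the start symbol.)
Direct left recursion occurs when N → N α for some non-terminal N (the right-hand side begins with the left-hand side itself).

A → A X: LEFT RECURSIVE (starts with A)
A → ,: starts with ','
A → S: starts with S
X → S: starts with S
X → ,: starts with ','
S → a ,: starts with a

The grammar has direct left recursion on: A.

Answer: Yes, A is left-recursive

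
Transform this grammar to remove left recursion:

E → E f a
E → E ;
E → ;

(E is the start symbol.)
E is directly left-recursive. The standard transformation for
  A → A α₁ | ... | A α_m | β₁ | ... | β_n
is
  A  → β₁ A' | ... | β_n A'
  A' → α₁ A' | ... | α_m A' | ε

E → ; becomes E → ; E'
E → E f a becomes E' → f a E'
E → E ; becomes E' → ; E'
Add E' → ε

Resulting grammar:
E → ; E'
E' → f a E'
E' → ; E'
E' → ε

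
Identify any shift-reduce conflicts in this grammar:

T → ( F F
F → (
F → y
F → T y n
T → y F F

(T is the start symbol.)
Yes — I4: [F → ( .] vs [F → . (]; I7: [F → y .] vs [F → . (]

A shift-reduce conflict occurs when an LR(0) state has both:
  - a complete (reduce) item [A → α .] (dot at the end), and
  - a shift item [B → β . c γ] (dot before a terminal).

Augment with T' → T and build the canonical LR(0) collection (I0 = CLOSURE({[T' → . T]}), then GOTO on every symbol after a dot until no new states appear). It has 13 states:
  I0: { [T → . ( F F], [T → . y F F], [T' → . T] }  — shift
  I1: { [F → . (], [F → . T y n], [F → . y], [T → ( . F F], [T → . ( F F], [T → . y F F] }  — shift
  I2: { [T' → T .] }  — accept
  I3: { [F → . (], [F → . T y n], [F → . y], [T → . ( F F], [T → . y F F], [T → y . F F] }  — shift
  I4: { [F → ( .], [F → . (], [F → . T y n], [F → . y], [T → ( . F F], [T → . ( F F], [T → . y F F] }  — shift, reduce
  I5: { [F → . (], [F → . T y n], [F → . y], [T → . ( F F], [T → . y F F], [T → y F . F] }  — shift
  I6: { [F → T . y n] }  — shift
  I7: { [F → . (], [F → . T y n], [F → . y], [F → y .], [T → . ( F F], [T → . y F F], [T → y . F F] }  — shift, reduce
  I8: { [F → T y . n] }  — shift
  I9: { [F → T y n .] }  — reduce
  I10: { [T → y F F .] }  — reduce
  I11: { [F → . (], [F → . T y n], [F → . y], [T → ( F . F], [T → . ( F F], [T → . y F F] }  — shift
  I12: { [T → ( F F .] }  — reduce

I4 contains reduce item [F → ( .] and shift items [F → . (], [F → . y], [T → . ( F F], [T → . y F F] — shift-reduce conflict.
I7 contains reduce item [F → y .] and shift items [F → . (], [F → . y], [T → . ( F F], [T → . y F F] — shift-reduce conflict.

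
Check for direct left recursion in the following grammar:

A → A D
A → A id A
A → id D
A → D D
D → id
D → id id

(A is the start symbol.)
Yes, A is left-recursive

Direct left recursion occurs when N → N α for some non-terminal N (the right-hand side begins with the left-hand side itself).

A → A D: LEFT RECURSIVE (starts with A)
A → A id A: LEFT RECURSIVE (starts with A)
A → id D: starts with id
A → D D: starts with D
D → id: starts with id
D → id id: starts with id

The grammar has direct left recursion on: A.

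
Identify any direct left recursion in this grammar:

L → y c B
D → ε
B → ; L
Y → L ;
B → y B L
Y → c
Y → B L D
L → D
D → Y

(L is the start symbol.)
L → y c B: starts with y
D → ε: starts with ε
B → ; L: starts with ';'
Y → L ;: starts with L
B → y B L: starts with y
Y → c: starts with c
Y → B L D: starts with B
L → D: starts with D
D → Y: starts with Y

No direct left recursion found.

Answer: No direct left recursion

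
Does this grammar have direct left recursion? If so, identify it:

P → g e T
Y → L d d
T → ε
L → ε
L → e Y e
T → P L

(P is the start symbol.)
No direct left recursion

P → g e T: starts with g
Y → L d d: starts with L
T → ε: starts with ε
L → ε: starts with ε
L → e Y e: starts with e
T → P L: starts with P

No direct left recursion found.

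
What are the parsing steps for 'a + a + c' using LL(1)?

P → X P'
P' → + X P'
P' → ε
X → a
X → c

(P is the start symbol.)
LL(1) parsing maintains a stack (initially the start symbol over $) and the input. At each step: if the stack top is a terminal, match it against the current input token; if it is a non-terminal N, replace it with the RHS of M[N, lookahead] (the unique production whose predict set contains the lookahead).

Stack is shown with the top on the left.

Stack     Input        Action
-----------------------------
P $       a + a + c $  output P → X P'
X P' $    a + a + c $  output X → a
a P' $    a + a + c $  match 'a'
P' $      + a + c $    output P' → + X P'
+ X P' $  + a + c $    match '+'
X P' $    a + c $      output X → a
a P' $    a + c $      match 'a'
P' $      + c $        output P' → + X P'
+ X P' $  + c $        match '+'
X P' $    c $          output X → c
c P' $    c $          match 'c'
P' $      $            output P' → ε
$         $            accept

The string is accepted.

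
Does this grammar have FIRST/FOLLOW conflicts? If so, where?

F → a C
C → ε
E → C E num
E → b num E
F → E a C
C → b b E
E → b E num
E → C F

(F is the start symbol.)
A FIRST/FOLLOW conflict occurs when a non-terminal N has a nullable alternative N → β (β ⇒* ε) and another alternative N → α with FIRST(α) ∩ FOLLOW(N) ≠ ∅: on such a lookahead the parser cannot decide between expanding α and letting N vanish via β.

Nullable non-terminals: C.

C: nullable alternative(s) C → ε; FOLLOW(C) = { $, 'a', 'b', 'num' }
  C → ε: FIRST \ {ε} = { } — this is the only nullable alternative, skip
  C → b b E: FIRST \ {ε} = { 'b' } — overlaps FOLLOW(C) on { 'b' }: CONFLICT

E, F have no nullable alternative, so no FIRST/FOLLOW check is needed there.

So the grammar has 1 FIRST/FOLLOW conflict (marked CONFLICT above).

Answer: Yes. C → b b E with FOLLOW(C) on { 'b' }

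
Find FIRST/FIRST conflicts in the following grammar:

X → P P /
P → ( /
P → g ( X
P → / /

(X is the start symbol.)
A FIRST/FIRST conflict occurs when two productions N → α and N → β for the same non-terminal have FIRST(α) ∩ FIRST(β) ≠ ∅ (with ε ∈ FIRST of a nullable right-hand side, so two nullable alternatives also conflict).

Productions for P:
  P → ( /: FIRST = { '(' }
  P → g ( X: FIRST = { 'g' }
  P → / /: FIRST = { '/' }
X has only one production, so no FIRST/FIRST conflict is possible there.

All alternatives of each non-terminal have pairwise disjoint FIRST sets.

Answer: No FIRST/FIRST conflicts.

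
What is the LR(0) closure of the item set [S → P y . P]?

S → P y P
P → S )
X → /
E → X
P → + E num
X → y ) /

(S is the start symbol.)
{ [P → . + E num], [P → . S )], [S → . P y P], [S → P y . P] }

To compute CLOSURE, for each item [A → α.Bβ] where B is a non-terminal, add [B → .γ] for all productions B → γ; repeat for the newly added items until nothing changes.

Start with: [S → P y . P]
  [S → P y . P] has the dot before P: add [P → . S )], [P → . + E num]
  [P → . S )] has the dot before S: add [S → . P y P]
No further items can be added.

CLOSURE = { [P → . + E num], [P → . S )], [S → . P y P], [S → P y . P] }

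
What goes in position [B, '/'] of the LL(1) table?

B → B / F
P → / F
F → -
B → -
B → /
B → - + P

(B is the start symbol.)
B → B / F, B → /

To find M[B, '/'], we find productions for B where '/' is in the predict set (PREDICT(N → α) = (FIRST(α) \ {ε}) ∪ (FOLLOW(N) if α ⇒* ε)).

Relevant sets:
  FIRST(B) = { '-', '/' }

B → B / F: PREDICT = { '-', '/' }
  '/' is in predict set, so this production goes in M[B, '/']
B → -: PREDICT = { '-' }
B → /: PREDICT = { '/' }
  '/' is in predict set, so this production goes in M[B, '/']
B → - + P: PREDICT = { '-' }

M[B, '/'] = B → B / F, B → /  (a multiply-defined cell — the grammar is not LL(1))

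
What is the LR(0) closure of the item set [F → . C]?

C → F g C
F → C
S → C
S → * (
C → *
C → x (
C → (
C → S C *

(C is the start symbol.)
{ [C → . (], [C → . *], [C → . F g C], [C → . S C *], [C → . x (], [F → . C], [S → . * (], [S → . C] }

Start with: [F → . C]
  [F → . C] has the dot before C: add [C → . F g C], [C → . *], [C → . x (], [C → . (], [C → . S C *]
  [C → . F g C] has the dot before F: all F-items already present
  [C → . S C *] has the dot before S: add [S → . C], [S → . * (]
No further items can be added.

CLOSURE = { [C → . (], [C → . *], [C → . F g C], [C → . S C *], [C → . x (], [F → . C], [S → . * (], [S → . C] }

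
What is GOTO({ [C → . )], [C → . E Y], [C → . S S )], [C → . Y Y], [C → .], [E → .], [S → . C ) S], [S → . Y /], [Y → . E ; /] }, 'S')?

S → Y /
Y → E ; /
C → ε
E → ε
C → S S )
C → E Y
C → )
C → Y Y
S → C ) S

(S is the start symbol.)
GOTO(I, 'S') = CLOSURE({ [A → αX.β] : [A → α.Xβ] ∈ I, X = 'S' })

Items with dot before 'S', with the dot advanced:
  [C → . S S )] → [C → S . S )]
Closure of the advanced items:
  [C → S . S )] has the dot before S: add [S → . Y /], [S → . C ) S]
  [S → . Y /] has the dot before Y: add [Y → . E ; /]
  [S → . C ) S] has the dot before C: add [C → .], [C → . S S )], [C → . E Y], [C → . )], [C → . Y Y]
  [Y → . E ; /] has the dot before E: add [E → .]

GOTO = { [C → . )], [C → . E Y], [C → . S S )], [C → . Y Y], [C → .], [C → S . S )], [E → .], [S → . C ) S], [S → . Y /], [Y → . E ; /] }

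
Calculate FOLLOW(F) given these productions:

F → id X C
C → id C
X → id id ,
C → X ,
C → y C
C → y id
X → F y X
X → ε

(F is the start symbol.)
To compute FOLLOW(F), find every occurrence of F on a right-hand side N → α F β: add FIRST(β) \ {ε}, and if β is empty or nullable also add FOLLOW(N). Iterate to a fixed point.

F is the start symbol, so $ ∈ FOLLOW(F).
In X → F y X: F is followed by y X, add FIRST(y X) \ {ε} = { 'y' }

Taking the union: FOLLOW(F) = { $, 'y' }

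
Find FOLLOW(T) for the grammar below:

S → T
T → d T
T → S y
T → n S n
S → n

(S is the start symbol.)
To compute FOLLOW(T), find every occurrence of T on a right-hand side N → α T β: add FIRST(β) \ {ε}, and if β is empty or nullable also add FOLLOW(N). Iterate to a fixed point.

In S → T: T is at the end, add FOLLOW(S)
In T → d T: T is at the end; this adds FOLLOW(T) to itself — nothing new

The FOLLOW sets referred to above (computed the same way, to a fixed point):
  FOLLOW(S) = { $, 'n', 'y' }

Taking the union: FOLLOW(T) = { $, 'n', 'y' }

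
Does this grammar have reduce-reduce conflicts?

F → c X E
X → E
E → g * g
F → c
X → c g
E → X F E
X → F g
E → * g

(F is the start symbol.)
Yes — I12: [F → c X E .] vs [X → E .]; I16: [E → X F E .] vs [X → E .]

Augment with F' → F and build the canonical LR(0) collection (I0 = CLOSURE({[F' → . F]}), then GOTO on every symbol after a dot until no new states appear). It has 20 states:
  I0: { [F → . c X E], [F → . c], [F' → . F] }  — shift
  I1: { [F' → F .] }  — accept
  I2: { [E → . * g], [E → . X F E], [E → . g * g], [F → . c X E], [F → . c], [F → c . X E], [F → c .], [X → . E], [X → . F g], [X → . c g] }  — shift, reduce
  I3: { [E → * . g] }  — shift
  I4: { [X → E .] }  — reduce
  I5: { [X → F . g] }  — shift
  I6: { [E → . * g], [E → . X F E], [E → . g * g], [E → X . F E], [F → . c X E], [F → . c], [F → c X . E], [X → . E], [X → . F g], [X → . c g] }  — shift
  I7: { [E → . * g], [E → . X F E], [E → . g * g], [F → . c X E], [F → . c], [F → c . X E], [F → c .], [X → . E], [X → . F g], [X → . c g], [X → c . g] }  — shift, reduce
  I8: { [E → g . * g] }  — shift
  I9: { [E → g * . g] }  — shift
  I10: { [E → g * g .] }  — reduce
  I11: { [E → g . * g], [X → c g .] }  — shift, reduce
  I12: { [F → c X E .], [X → E .] }  — 2 reduces
  I13: { [E → . * g], [E → . X F E], [E → . g * g], [E → X F . E], [F → . c X E], [F → . c], [X → . E], [X → . F g], [X → . c g], [X → F . g] }  — shift
  I14: { [E → X . F E], [F → . c X E], [F → . c] }  — shift
  I15: { [E → . * g], [E → . X F E], [E → . g * g], [E → X F . E], [F → . c X E], [F → . c], [X → . E], [X → . F g], [X → . c g] }  — shift
  I16: { [E → X F E .], [X → E .] }  — 2 reduces
  I17: { [E → g . * g], [X → F g .] }  — shift, reduce
  I18: { [X → F g .] }  — reduce
  I19: { [E → * g .] }  — reduce

I12 contains complete items [F → c X E .], [X → E .] — reduce-reduce conflict.
I16 contains complete items [E → X F E .], [X → E .] — reduce-reduce conflict.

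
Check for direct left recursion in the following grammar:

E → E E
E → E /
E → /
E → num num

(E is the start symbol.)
Yes, E is left-recursive

E → E E: LEFT RECURSIVE (starts with E)
E → E /: LEFT RECURSIVE (starts with E)
E → /: starts with '/'
E → num num: starts with num

The grammar has direct left recursion on: E.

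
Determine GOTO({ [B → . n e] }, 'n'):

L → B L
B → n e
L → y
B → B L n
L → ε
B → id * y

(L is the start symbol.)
GOTO(I, 'n') = CLOSURE({ [A → αX.β] : [A → α.Xβ] ∈ I, X = 'n' })

Items with dot before 'n', with the dot advanced:
  [B → . n e] → [B → n . e]
Closure adds nothing (no advanced item has the dot before a non-terminal).

GOTO = { [B → n . e] }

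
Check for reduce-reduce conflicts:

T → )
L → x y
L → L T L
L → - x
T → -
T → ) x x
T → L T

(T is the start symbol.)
No reduce-reduce conflicts

A reduce-reduce conflict occurs when an LR(0) state has two complete items [A → α .] and [B → β .] — both call for a reduction, and with no lookahead the parser cannot choose between them.

Augment with T' → T and build the canonical LR(0) collection (I0 = CLOSURE({[T' → . T]}), then GOTO on every symbol after a dot until no new states appear). It has 14 states:
  I0: { [L → . - x], [L → . L T L], [L → . x y], [T → . ) x x], [T → . )], [T → . -], [T → . L T], [T' → . T] }  — shift
  I1: { [T → ) . x x], [T → ) .] }  — shift, reduce
  I2: { [L → - . x], [T → - .] }  — shift, reduce
  I3: { [L → . - x], [L → . L T L], [L → . x y], [L → L . T L], [T → . ) x x], [T → . )], [T → . -], [T → . L T], [T → L . T] }  — shift
  I4: { [T' → T .] }  — accept
  I5: { [L → x . y] }  — shift
  I6: { [L → x y .] }  — reduce
  I7: { [L → . - x], [L → . L T L], [L → . x y], [L → L T . L], [T → L T .] }  — shift, reduce
  I8: { [L → - . x] }  — shift
  I9: { [L → . - x], [L → . L T L], [L → . x y], [L → L . T L], [L → L T L .], [T → . ) x x], [T → . )], [T → . -], [T → . L T] }  — shift, reduce
  I10: { [L → . - x], [L → . L T L], [L → . x y], [L → L T . L] }  — shift
  I11: { [L → - x .] }  — reduce
  I12: { [T → ) x . x] }  — shift
  I13: { [T → ) x x .] }  — reduce

No state contains more than one complete item.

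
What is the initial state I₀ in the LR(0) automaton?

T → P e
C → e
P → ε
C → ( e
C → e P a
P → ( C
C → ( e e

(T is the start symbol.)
{ [P → . ( C], [P → .], [T → . P e], [T' → . T] }

First, augment the grammar with T' → T
I₀ = CLOSURE({ [T' → . T] }):
  [T' → . T] has the dot before T: add [T → . P e]
  [T → . P e] has the dot before P: add [P → .], [P → . ( C]
No further items can be added.

I₀ = { [P → . ( C], [P → .], [T → . P e], [T' → . T] }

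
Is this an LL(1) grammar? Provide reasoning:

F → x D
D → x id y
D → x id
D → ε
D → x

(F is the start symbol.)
A grammar is LL(1) if for each non-terminal N with multiple productions, the predict sets of those productions are pairwise disjoint, where PREDICT(N → α) = (FIRST(α) \ {ε}) ∪ (FOLLOW(N) if α ⇒* ε).

Relevant sets:
  FOLLOW(D) = { $ }

For D:
  PREDICT(D → x id y) = { 'x' }
  PREDICT(D → x id) = { 'x' }
  PREDICT(D → ε) = { $ }
  PREDICT(D → x) = { 'x' }
F has a single production, so nothing to check there.

Conflict found: Predict set conflict for D: { 'x' }
The grammar is NOT LL(1).

Answer: No. Predict set conflict for D: { 'x' }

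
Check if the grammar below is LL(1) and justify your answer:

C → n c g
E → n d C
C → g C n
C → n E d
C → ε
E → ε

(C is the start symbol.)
No. Predict set conflict for C: { 'n' }

Relevant sets:
  FOLLOW(C) = { $, 'd', 'n' }
  FOLLOW(E) = { 'd' }

For C:
  PREDICT(C → n c g) = { 'n' }
  PREDICT(C → g C n) = { 'g' }
  PREDICT(C → n E d) = { 'n' }
  PREDICT(C → ε) = { $, 'd', 'n' }
For E:
  PREDICT(E → n d C) = { 'n' }
  PREDICT(E → ε) = { 'd' }

Conflict found: Predict set conflict for C: { 'n' }
The grammar is NOT LL(1).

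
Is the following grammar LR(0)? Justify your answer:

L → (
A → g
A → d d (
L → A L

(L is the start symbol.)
Yes, the grammar is LR(0)

Augment with L' → L and build the canonical LR(0) collection (I0 = CLOSURE({[L' → . L]}), then GOTO on every symbol after a dot until no new states appear). It has 9 states:
  I0: { [A → . d d (], [A → . g], [L → . (], [L → . A L], [L' → . L] }  — shift
  I1: { [L → ( .] }  — reduce
  I2: { [A → . d d (], [A → . g], [L → . (], [L → . A L], [L → A . L] }  — shift
  I3: { [L' → L .] }  — accept
  I4: { [A → d . d (] }  — shift
  I5: { [A → g .] }  — reduce
  I6: { [A → d d . (] }  — shift
  I7: { [A → d d ( .] }  — reduce
  I8: { [L → A L .] }  — reduce

Every state is either a pure shift/goto state or contains exactly one complete item and nothing to shift — no conflicts. The grammar is LR(0).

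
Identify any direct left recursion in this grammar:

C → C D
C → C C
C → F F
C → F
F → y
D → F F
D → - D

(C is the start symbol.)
C → C D: LEFT RECURSIVE (starts with C)
C → C C: LEFT RECURSIVE (starts with C)
C → F F: starts with F
C → F: starts with F
F → y: starts with y
D → F F: starts with F
D → - D: starts with '-'

The grammar has direct left recursion on: C.

Answer: Yes, C is left-recursive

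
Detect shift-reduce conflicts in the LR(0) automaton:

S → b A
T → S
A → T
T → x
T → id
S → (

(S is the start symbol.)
No shift-reduce conflicts

A shift-reduce conflict occurs when an LR(0) state has both:
  - a complete (reduce) item [A → α .] (dot at the end), and
  - a shift item [B → β . c γ] (dot before a terminal).

Augment with S' → S and build the canonical LR(0) collection (I0 = CLOSURE({[S' → . S]}), then GOTO on every symbol after a dot until no new states appear). It has 9 states:
  I0: { [S → . (], [S → . b A], [S' → . S] }  — shift
  I1: { [S → ( .] }  — reduce
  I2: { [S' → S .] }  — accept
  I3: { [A → . T], [S → . (], [S → . b A], [S → b . A], [T → . S], [T → . id], [T → . x] }  — shift
  I4: { [S → b A .] }  — reduce
  I5: { [T → S .] }  — reduce
  I6: { [A → T .] }  — reduce
  I7: { [T → id .] }  — reduce
  I8: { [T → x .] }  — reduce

No state contains both a complete item and a shift item.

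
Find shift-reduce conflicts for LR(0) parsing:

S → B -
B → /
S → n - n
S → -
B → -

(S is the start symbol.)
No shift-reduce conflicts

A shift-reduce conflict occurs when an LR(0) state has both:
  - a complete (reduce) item [A → α .] (dot at the end), and
  - a shift item [B → β . c γ] (dot before a terminal).

Augment with S' → S and build the canonical LR(0) collection (I0 = CLOSURE({[S' → . S]}), then GOTO on every symbol after a dot until no new states appear). It has 9 states:
  I0: { [B → . -], [B → . /], [S → . -], [S → . B -], [S → . n - n], [S' → . S] }  — shift
  I1: { [B → - .], [S → - .] }  — 2 reduces
  I2: { [B → / .] }  — reduce
  I3: { [S → B . -] }  — shift
  I4: { [S' → S .] }  — accept
  I5: { [S → n . - n] }  — shift
  I6: { [S → n - . n] }  — shift
  I7: { [S → n - n .] }  — reduce
  I8: { [S → B - .] }  — reduce

No state contains both a complete item and a shift item.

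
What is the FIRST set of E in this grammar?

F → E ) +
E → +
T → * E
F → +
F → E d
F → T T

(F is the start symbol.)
To compute FIRST(E), examine every production with E on the left-hand side, reading each right-hand side left to right until a non-nullable symbol is reached.

From E → +:
  - '+' is a terminal: add '+' and stop

Collecting: FIRST(E) = { '+' }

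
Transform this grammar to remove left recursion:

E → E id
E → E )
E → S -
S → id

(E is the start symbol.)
E → S - E'
E' → id E'
E' → ) E'
E' → ε
S → id

E is directly left-recursive. The standard transformation for
  A → A α₁ | ... | A α_m | β₁ | ... | β_n
is
  A  → β₁ A' | ... | β_n A'
  A' → α₁ A' | ... | α_m A' | ε

E → S - becomes E → S - E'
E → E id becomes E' → id E'
E → E ) becomes E' → ) E'
Add E' → ε

Productions for other non-terminals are unchanged:
  S → id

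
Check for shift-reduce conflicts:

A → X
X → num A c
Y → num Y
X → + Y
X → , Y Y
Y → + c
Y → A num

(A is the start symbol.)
No shift-reduce conflicts

Augment with A' → A and build the canonical LR(0) collection (I0 = CLOSURE({[A' → . A]}), then GOTO on every symbol after a dot until no new states appear). It has 18 states:
  I0: { [A → . X], [A' → . A], [X → . + Y], [X → . , Y Y], [X → . num A c] }  — shift
  I1: { [A → . X], [X → + . Y], [X → . + Y], [X → . , Y Y], [X → . num A c], [Y → . + c], [Y → . A num], [Y → . num Y] }  — shift
  I2: { [A → . X], [X → , . Y Y], [X → . + Y], [X → . , Y Y], [X → . num A c], [Y → . + c], [Y → . A num], [Y → . num Y] }  — shift
  I3: { [A' → A .] }  — accept
  I4: { [A → X .] }  — reduce
  I5: { [A → . X], [X → . + Y], [X → . , Y Y], [X → . num A c], [X → num . A c] }  — shift
  I6: { [X → num A . c] }  — shift
  I7: { [X → num A c .] }  — reduce
  I8: { [A → . X], [X → + . Y], [X → . + Y], [X → . , Y Y], [X → . num A c], [Y → + . c], [Y → . + c], [Y → . A num], [Y → . num Y] }  — shift
  I9: { [Y → A . num] }  — shift
  I10: { [A → . X], [X → , Y . Y], [X → . + Y], [X → . , Y Y], [X → . num A c], [Y → . + c], [Y → . A num], [Y → . num Y] }  — shift
  I11: { [A → . X], [X → . + Y], [X → . , Y Y], [X → . num A c], [X → num . A c], [Y → . + c], [Y → . A num], [Y → . num Y], [Y → num . Y] }  — shift
  I12: { [X → num A . c], [Y → A . num] }  — shift
  I13: { [Y → num Y .] }  — reduce
  I14: { [Y → A num .] }  — reduce
  I15: { [X → , Y Y .] }  — reduce
  I16: { [X → + Y .] }  — reduce
  I17: { [Y → + c .] }  — reduce

No state contains both a complete item and a shift item.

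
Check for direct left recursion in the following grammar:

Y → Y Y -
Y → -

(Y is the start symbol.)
Y → Y Y -: LEFT RECURSIVE (starts with Y)
Y → -: starts with '-'

The grammar has direct left recursion on: Y.

Answer: Yes, Y is left-recursive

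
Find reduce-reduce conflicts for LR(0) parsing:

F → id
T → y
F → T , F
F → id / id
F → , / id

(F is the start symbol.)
Augment with F' → F and build the canonical LR(0) collection (I0 = CLOSURE({[F' → . F]}), then GOTO on every symbol after a dot until no new states appear). It has 12 states:
  I0: { [F → . , / id], [F → . T , F], [F → . id / id], [F → . id], [F' → . F], [T → . y] }  — shift
  I1: { [F → , . / id] }  — shift
  I2: { [F' → F .] }  — accept
  I3: { [F → T . , F] }  — shift
  I4: { [F → id . / id], [F → id .] }  — shift, reduce
  I5: { [T → y .] }  — reduce
  I6: { [F → id / . id] }  — shift
  I7: { [F → id / id .] }  — reduce
  I8: { [F → . , / id], [F → . T , F], [F → . id / id], [F → . id], [F → T , . F], [T → . y] }  — shift
  I9: { [F → T , F .] }  — reduce
  I10: { [F → , / . id] }  — shift
  I11: { [F → , / id .] }  — reduce

No state contains more than one complete item.

Answer: No reduce-reduce conflicts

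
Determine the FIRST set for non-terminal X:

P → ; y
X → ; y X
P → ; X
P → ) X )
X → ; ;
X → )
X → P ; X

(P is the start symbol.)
{ ')', ';' }

FIRST sets of the other non-terminals involved (by the same procedure, iterated to a fixed point):
  FIRST(P) = { ')', ';' }

From X → ; y X:
  - ';' is a terminal: add ';' and stop
From X → ; ;:
  - ';' is a terminal: add ';' and stop
From X → ):
  - ')' is a terminal: add ')' and stop
From X → P ; X:
  - P is a non-terminal: add FIRST(P) \ {ε} = { ')', ';' }
    P is not nullable, so stop

Collecting: FIRST(X) = { ')', ';' }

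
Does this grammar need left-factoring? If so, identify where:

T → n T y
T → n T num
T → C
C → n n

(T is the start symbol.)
Left-factoring is needed when two productions for the same non-terminal
share a common prefix on the right-hand side.

Productions for T:
  T → n T y
  T → n T num
  T → C

Found common prefix 'n T' in productions for T

Answer: Yes, T has productions with common prefix 'n T'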